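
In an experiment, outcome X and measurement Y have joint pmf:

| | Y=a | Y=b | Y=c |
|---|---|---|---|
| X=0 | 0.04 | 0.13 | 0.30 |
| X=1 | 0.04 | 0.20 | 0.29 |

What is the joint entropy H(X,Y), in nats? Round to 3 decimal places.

H(X,Y) = −Σ p(x,y)·ln p(x,y) over all 6 cells.
  cell (0,a): −0.04·ln0.04 = 0.1288
  cell (0,b): −0.13·ln0.13 = 0.2652
  cell (0,c): −0.30·ln0.30 = 0.3612
  cell (1,a): −0.04·ln0.04 = 0.1288
  cell (1,b): −0.20·ln0.20 = 0.3219
  cell (1,c): −0.29·ln0.29 = 0.3590
Sum = 1.565 nats.

1.565 nats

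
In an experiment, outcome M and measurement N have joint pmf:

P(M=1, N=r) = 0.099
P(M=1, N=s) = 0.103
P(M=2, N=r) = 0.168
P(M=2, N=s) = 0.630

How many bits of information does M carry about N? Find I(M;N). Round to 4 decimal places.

Marginals: p(M) = (0.2020, 0.7980), p(N) = (0.2670, 0.7330).
I(M;N) = Σ p(x,y)·log₂[p(x,y)/(p(x)p(y))].
  (1,r): 0.099·log₂(1.8356) = 0.08675
  (1,s): 0.103·log₂(0.6956) = -0.05393
  (2,r): 0.168·log₂(0.7885) = -0.05760
  (2,s): 0.630·log₂(1.0770) = 0.06746
Sum = 0.0427 bits.

0.0427 bits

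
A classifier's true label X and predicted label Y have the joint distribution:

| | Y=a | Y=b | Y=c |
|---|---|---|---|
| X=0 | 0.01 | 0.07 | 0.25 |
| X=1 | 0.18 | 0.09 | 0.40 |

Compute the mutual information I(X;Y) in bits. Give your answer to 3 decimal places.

0.075 bits

Marginals: p(X) = (0.3300, 0.6700), p(Y) = (0.1900, 0.1600, 0.6500).
I(X;Y) = H(X) + H(Y) − H(X,Y).
H(X) = 0.9149, H(Y) = 1.2822, H(X,Y) = 2.1217.
I(X;Y) = 0.9149 + 1.2822 − 2.1217 = 0.075 bits.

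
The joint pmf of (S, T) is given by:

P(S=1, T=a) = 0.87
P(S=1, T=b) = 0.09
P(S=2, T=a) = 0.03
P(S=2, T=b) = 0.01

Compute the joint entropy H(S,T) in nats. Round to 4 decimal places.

H(S,T) = −Σ p(x,y)·ln p(x,y) over all 4 cells.
  cell (1,a): −0.87·ln0.87 = 0.12116
  cell (1,b): −0.09·ln0.09 = 0.21672
  cell (2,a): −0.03·ln0.03 = 0.10520
  cell (2,b): −0.01·ln0.01 = 0.04605
Sum = 0.4891 nats.

0.4891 nats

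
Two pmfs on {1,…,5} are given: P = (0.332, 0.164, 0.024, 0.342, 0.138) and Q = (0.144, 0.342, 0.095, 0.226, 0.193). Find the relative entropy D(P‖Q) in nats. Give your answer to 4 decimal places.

0.2192 nats

D(P‖Q) = Σ p·ln(p/q).
  0.332·ln(0.332/0.144) = 0.27733
  0.164·ln(0.164/0.342) = -0.12053
  0.024·ln(0.024/0.095) = -0.03302
  0.342·ln(0.342/0.226) = 0.14168
  0.138·ln(0.138/0.193) = -0.04629
D(P‖Q) = 0.2192 nats.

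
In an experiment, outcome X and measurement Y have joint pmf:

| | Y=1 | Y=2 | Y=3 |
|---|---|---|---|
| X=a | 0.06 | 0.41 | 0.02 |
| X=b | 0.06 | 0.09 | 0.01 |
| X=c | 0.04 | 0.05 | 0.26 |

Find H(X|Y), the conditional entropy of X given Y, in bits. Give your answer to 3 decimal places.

Chain rule: H(X|Y) = H(X,Y) − H(Y).
Marginals: p(X) = (0.4900, 0.1600, 0.3500), p(Y) = (0.1600, 0.5500, 0.2900).
H(X,Y) = 2.4136 bits; H(Y) = 1.4153 bits.
H(X|Y) = 2.4136 − 1.4153 = 0.998 bits.

0.998 bits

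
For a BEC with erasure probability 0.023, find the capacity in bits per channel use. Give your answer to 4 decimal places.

Binary erasure channel: capacity C = 1 − ε.
C = 1 − 0.023 = 0.9770 bits per channel use.

0.9770 bits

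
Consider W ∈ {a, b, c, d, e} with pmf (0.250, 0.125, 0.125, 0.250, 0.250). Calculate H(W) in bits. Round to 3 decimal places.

2.250 bits

H(W) = −Σ p·log₂ p.
  −(0.250)·log₂(0.250) = 0.5000
  −(0.125)·log₂(0.125) = 0.3750
  −(0.125)·log₂(0.125) = 0.3750
  −(0.250)·log₂(0.250) = 0.5000
  −(0.250)·log₂(0.250) = 0.5000
Sum: 0.5000 + 0.3750 + 0.3750 + 0.5000 + 0.5000 = 2.250 bits.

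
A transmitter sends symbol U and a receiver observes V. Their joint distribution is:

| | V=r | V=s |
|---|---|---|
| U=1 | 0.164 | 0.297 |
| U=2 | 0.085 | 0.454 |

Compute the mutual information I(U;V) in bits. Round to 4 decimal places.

0.0379 bits

Marginals: p(U) = (0.4610, 0.5390), p(V) = (0.2490, 0.7510).
I(U;V) = Σ p(x,y)·log₂[p(x,y)/(p(x)p(y))].
  (1,r): 0.164·log₂(1.4287) = 0.08441
  (1,s): 0.297·log₂(0.8579) = -0.06569
  (2,r): 0.085·log₂(0.6333) = -0.05601
  (2,s): 0.454·log₂(1.1216) = 0.07515
Sum = 0.0379 bits.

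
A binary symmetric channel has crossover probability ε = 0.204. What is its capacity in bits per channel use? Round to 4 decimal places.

Binary symmetric channel: C = 1 − h₂(ε) where h₂ is the binary entropy function.
h₂(0.204) = −0.204·log₂0.204 − 0.796·log₂0.796 = 0.7299.
C = 1 − 0.7299 = 0.2701 bits per channel use.

0.2701 bits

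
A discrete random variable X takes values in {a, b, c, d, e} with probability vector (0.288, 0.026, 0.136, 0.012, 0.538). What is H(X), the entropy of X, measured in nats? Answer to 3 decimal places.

1.111 nats

H(X) = −Σ p·ln p.
  −(0.288)·ln(0.288) = 0.3585
  −(0.026)·ln(0.026) = 0.0949
  −(0.136)·ln(0.136) = 0.2713
  −(0.012)·ln(0.012) = 0.0531
  −(0.538)·ln(0.538) = 0.3335
Sum: 0.3585 + 0.0949 + 0.2713 + 0.0531 + 0.3335 = 1.111 nats.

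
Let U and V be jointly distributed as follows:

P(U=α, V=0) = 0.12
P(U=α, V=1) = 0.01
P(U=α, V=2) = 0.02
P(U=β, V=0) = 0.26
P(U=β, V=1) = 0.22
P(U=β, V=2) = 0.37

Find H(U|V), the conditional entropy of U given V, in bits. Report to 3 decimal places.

Chain rule: H(U|V) = H(U,V) − H(V).
Marginals: p(U) = (0.1500, 0.8500), p(V) = (0.3800, 0.2300, 0.3900).
H(U,V) = 2.0630 bits; H(V) = 1.5479 bits.
H(U|V) = 2.0630 − 1.5479 = 0.515 bits.

0.515 bits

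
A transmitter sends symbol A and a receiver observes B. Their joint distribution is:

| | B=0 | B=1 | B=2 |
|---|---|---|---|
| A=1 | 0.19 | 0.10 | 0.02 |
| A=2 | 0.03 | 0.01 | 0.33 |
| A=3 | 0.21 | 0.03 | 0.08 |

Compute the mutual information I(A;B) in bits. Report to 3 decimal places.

0.462 bits

Marginals: p(A) = (0.3100, 0.3700, 0.3200), p(B) = (0.4300, 0.1400, 0.4300).
I(A;B) = Σ p(x,y)·log₂[p(x,y)/(p(x)p(y))].
  (1,0): 0.19·log₂(1.4254) = 0.0972
  (1,1): 0.10·log₂(2.3041) = 0.1204
  (1,2): 0.02·log₂(0.1500) = -0.0547
  (2,0): 0.03·log₂(0.1886) = -0.0722
  (2,1): 0.01·log₂(0.1931) = -0.0237
  (2,2): 0.33·log₂(2.0742) = 0.3473
  (3,0): 0.21·log₂(1.5262) = 0.1281
  (3,1): 0.03·log₂(0.6696) = -0.0174
  (3,2): 0.08·log₂(0.5814) = -0.0626
Sum = 0.462 bits.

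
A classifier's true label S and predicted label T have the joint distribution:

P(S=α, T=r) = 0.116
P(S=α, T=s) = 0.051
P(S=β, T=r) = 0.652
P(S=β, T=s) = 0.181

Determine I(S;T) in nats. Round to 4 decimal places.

Marginals: p(S) = (0.1670, 0.8330), p(T) = (0.7680, 0.2320).
I(S;T) = Σ p(x,y)·ln[p(x,y)/(p(x)p(y))].
  (α,r): 0.116·ln(0.9044) = -0.01165
  (α,s): 0.051·ln(1.3163) = 0.01402
  (β,r): 0.652·ln(1.0192) = 0.01237
  (β,s): 0.181·ln(0.9366) = -0.01186
Sum = 0.0029 nats.

0.0029 nats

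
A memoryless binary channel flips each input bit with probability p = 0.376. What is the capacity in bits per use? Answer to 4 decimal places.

0.0448 bits

Binary symmetric channel: C = 1 − h₂(ε) where h₂ is the binary entropy function.
h₂(0.376) = −0.376·log₂0.376 − 0.624·log₂0.624 = 0.9552.
C = 1 − 0.9552 = 0.0448 bits per channel use.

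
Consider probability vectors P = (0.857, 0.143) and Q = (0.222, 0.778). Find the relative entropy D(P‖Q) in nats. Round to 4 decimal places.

0.9154 nats

D(P‖Q) = Σ p·ln(p/q).
  0.857·ln(0.857/0.222) = 1.15760
  0.143·ln(0.143/0.778) = -0.24223
D(P‖Q) = 0.9154 nats.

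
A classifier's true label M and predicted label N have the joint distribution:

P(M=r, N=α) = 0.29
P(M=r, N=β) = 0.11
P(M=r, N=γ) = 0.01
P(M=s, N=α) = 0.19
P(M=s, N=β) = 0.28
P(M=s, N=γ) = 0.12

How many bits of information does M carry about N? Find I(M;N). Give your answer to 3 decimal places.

0.126 bits

Marginals: p(M) = (0.4100, 0.5900), p(N) = (0.4800, 0.3900, 0.1300).
I(M;N) = Σ p(x,y)·log₂[p(x,y)/(p(x)p(y))].
  (r,α): 0.29·log₂(1.4736) = 0.1622
  (r,β): 0.11·log₂(0.6879) = -0.0594
  (r,γ): 0.01·log₂(0.1876) = -0.0241
  (s,α): 0.19·log₂(0.6709) = -0.1094
  (s,β): 0.28·log₂(1.2169) = 0.0793
  (s,γ): 0.12·log₂(1.5645) = 0.0775
Sum = 0.126 bits.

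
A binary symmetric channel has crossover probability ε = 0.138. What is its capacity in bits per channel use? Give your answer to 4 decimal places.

0.4210 bits

Binary symmetric channel: C = 1 − h₂(ε) where h₂ is the binary entropy function.
h₂(0.138) = −0.138·log₂0.138 − 0.862·log₂0.862 = 0.5790.
C = 1 − 0.5790 = 0.4210 bits per channel use.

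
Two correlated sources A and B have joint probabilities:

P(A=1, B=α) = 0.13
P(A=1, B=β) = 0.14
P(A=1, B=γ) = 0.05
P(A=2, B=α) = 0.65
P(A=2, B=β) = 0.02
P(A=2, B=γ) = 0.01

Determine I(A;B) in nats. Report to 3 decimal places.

0.188 nats

Marginals: p(A) = (0.3200, 0.6800), p(B) = (0.7800, 0.1600, 0.0600).
I(A;B) = Σ p(x,y)·ln[p(x,y)/(p(x)p(y))].
  (1,α): 0.13·ln(0.5208) = -0.0848
  (1,β): 0.14·ln(2.7344) = 0.1408
  (1,γ): 0.05·ln(2.6042) = 0.0479
  (2,α): 0.65·ln(1.2255) = 0.1322
  (2,β): 0.02·ln(0.1838) = -0.0339
  (2,γ): 0.01·ln(0.2451) = -0.0141
Sum = 0.188 nats.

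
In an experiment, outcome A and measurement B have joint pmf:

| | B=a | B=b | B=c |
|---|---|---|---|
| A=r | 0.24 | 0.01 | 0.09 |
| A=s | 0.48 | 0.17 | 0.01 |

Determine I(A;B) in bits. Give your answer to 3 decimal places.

Marginals: p(A) = (0.3400, 0.6600), p(B) = (0.7200, 0.1800, 0.1000).
I(A;B) = H(A) + H(B) − H(A,B).
H(A) = 0.9248, H(B) = 1.1187, H(A,B) = 1.8825.
I(A;B) = 0.9248 + 1.1187 − 1.8825 = 0.161 bits.

0.161 bits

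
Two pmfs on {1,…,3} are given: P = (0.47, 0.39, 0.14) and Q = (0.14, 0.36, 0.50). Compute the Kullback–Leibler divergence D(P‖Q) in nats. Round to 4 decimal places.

0.4222 nats

D(P‖Q) = Σ p·ln(p/q).
  0.47·ln(0.47/0.14) = 0.56921
  0.39·ln(0.39/0.36) = 0.03122
  0.14·ln(0.14/0.50) = -0.17822
D(P‖Q) = 0.4222 nats.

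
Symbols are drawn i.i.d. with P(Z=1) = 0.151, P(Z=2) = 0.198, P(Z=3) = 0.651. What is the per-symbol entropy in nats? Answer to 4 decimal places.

0.8856 nats

H(Z) = −Σ p·ln p.
  −(0.151)·ln(0.151) = 0.28546
  −(0.198)·ln(0.198) = 0.32066
  −(0.651)·ln(0.651) = 0.27944
Sum: 0.28546 + 0.32066 + 0.27944 = 0.8856 nats.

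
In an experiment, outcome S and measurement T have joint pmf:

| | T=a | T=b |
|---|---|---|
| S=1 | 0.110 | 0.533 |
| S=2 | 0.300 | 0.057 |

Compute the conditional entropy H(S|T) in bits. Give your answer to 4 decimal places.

Marginals: p(S) = (0.6430, 0.3570), p(T) = (0.4100, 0.5900).
H(S|T) = Σ p(T) · H(S|T=·).
  T=a: p=0.4100, H(S|T=a) = 0.8390
  T=b: p=0.5900, H(S|T=b) = 0.4582
Weighted sum = 0.6143 bits.

0.6143 bits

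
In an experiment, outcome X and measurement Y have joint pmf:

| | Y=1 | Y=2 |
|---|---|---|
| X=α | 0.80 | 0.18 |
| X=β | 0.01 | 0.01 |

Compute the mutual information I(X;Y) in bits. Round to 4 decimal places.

0.0072 bits

Marginals: p(X) = (0.9800, 0.0200), p(Y) = (0.8100, 0.1900).
I(X;Y) = Σ p(x,y)·log₂[p(x,y)/(p(x)p(y))].
  (α,1): 0.80·log₂(1.0078) = 0.00898
  (α,2): 0.18·log₂(0.9667) = -0.00879
  (β,1): 0.01·log₂(0.6173) = -0.00696
  (β,2): 0.01·log₂(2.6316) = 0.01396
Sum = 0.0072 bits.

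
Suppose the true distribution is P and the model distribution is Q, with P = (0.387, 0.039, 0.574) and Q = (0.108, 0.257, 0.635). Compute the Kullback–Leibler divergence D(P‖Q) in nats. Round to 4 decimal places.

0.3624 nats

D(P‖Q) = Σ p·ln(p/q).
  0.387·ln(0.387/0.108) = 0.49393
  0.039·ln(0.039/0.257) = -0.07354
  0.574·ln(0.574/0.635) = -0.05797
D(P‖Q) = 0.3624 nats.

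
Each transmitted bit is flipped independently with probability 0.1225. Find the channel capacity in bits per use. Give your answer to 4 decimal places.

0.4635 bits

Binary symmetric channel: C = 1 − h₂(ε) where h₂ is the binary entropy function.
h₂(0.1225) = −0.1225·log₂0.1225 − 0.8775·log₂0.8775 = 0.5365.
C = 1 − 0.5365 = 0.4635 bits per channel use.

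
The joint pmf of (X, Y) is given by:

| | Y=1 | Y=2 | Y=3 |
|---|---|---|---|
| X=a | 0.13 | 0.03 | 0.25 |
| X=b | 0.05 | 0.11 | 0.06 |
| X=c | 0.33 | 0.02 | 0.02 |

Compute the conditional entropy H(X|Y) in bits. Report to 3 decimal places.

1.152 bits

Marginals: p(X) = (0.4100, 0.2200, 0.3700), p(Y) = (0.5100, 0.1600, 0.3300).
H(X|Y) = Σ p(Y) · H(X|Y=·).
  Y=1: p=0.5100, H(X|Y=1) = 1.2375
  Y=2: p=0.1600, H(X|Y=2) = 1.1995
  Y=3: p=0.3300, H(X|Y=3) = 0.9957
Weighted sum = 1.152 bits.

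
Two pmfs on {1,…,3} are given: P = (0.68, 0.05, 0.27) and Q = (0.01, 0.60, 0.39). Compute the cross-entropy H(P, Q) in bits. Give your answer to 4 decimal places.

H(P,Q) = −Σ p·log₂ q.
  −0.68·log₂(0.01) = 4.51782
  −0.05·log₂(0.60) = 0.03685
  −0.27·log₂(0.39) = 0.36678
H(P,Q) = 4.9215 bits.

4.9215 bits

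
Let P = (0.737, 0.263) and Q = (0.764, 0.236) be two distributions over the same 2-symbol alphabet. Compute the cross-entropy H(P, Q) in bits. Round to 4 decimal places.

0.8341 bits

H(P,Q) = −Σ p·log₂ q.
  −0.737·log₂(0.764) = 0.28622
  −0.263·log₂(0.236) = 0.54787
H(P,Q) = 0.8341 bits.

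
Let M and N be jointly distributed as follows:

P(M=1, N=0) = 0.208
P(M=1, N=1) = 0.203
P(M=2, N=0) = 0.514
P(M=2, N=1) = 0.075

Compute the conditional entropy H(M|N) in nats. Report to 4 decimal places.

0.5956 nats

Chain rule: H(M|N) = H(M,N) − H(N).
Marginals: p(M) = (0.4110, 0.5890), p(N) = (0.7220, 0.2780).
H(M,N) = 1.1867 nats; H(N) = 0.5911 nats.
H(M|N) = 1.1867 − 0.5911 = 0.5956 nats.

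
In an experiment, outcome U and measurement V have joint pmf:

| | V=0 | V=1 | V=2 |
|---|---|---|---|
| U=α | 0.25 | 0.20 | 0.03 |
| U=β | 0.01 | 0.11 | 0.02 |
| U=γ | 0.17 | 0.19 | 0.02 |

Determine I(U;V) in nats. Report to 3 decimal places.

Marginals: p(U) = (0.4800, 0.1400, 0.3800), p(V) = (0.4300, 0.5000, 0.0700).
I(U;V) = Σ p(x,y)·ln[p(x,y)/(p(x)p(y))].
  (α,0): 0.25·ln(1.2112) = 0.0479
  (α,1): 0.20·ln(0.8333) = -0.0365
  (α,2): 0.03·ln(0.8929) = -0.0034
  (β,0): 0.01·ln(0.1661) = -0.0180
  (β,1): 0.11·ln(1.5714) = 0.0497
  (β,2): 0.02·ln(2.0408) = 0.0143
  (γ,0): 0.17·ln(1.0404) = 0.0067
  (γ,1): 0.19·ln(1.0000) = 0.0000
  (γ,2): 0.02·ln(0.7519) = -0.0057
Sum = 0.055 nats.

0.055 nats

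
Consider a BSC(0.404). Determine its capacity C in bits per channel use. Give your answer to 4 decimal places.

Binary symmetric channel: C = 1 − h₂(ε) where h₂ is the binary entropy function.
h₂(0.404) = −0.404·log₂0.404 − 0.596·log₂0.596 = 0.9732.
C = 1 − 0.9732 = 0.0268 bits per channel use.

0.0268 bits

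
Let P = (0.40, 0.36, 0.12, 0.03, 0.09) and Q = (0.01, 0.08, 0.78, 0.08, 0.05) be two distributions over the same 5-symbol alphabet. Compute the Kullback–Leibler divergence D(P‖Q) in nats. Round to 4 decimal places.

1.8159 nats

D(P‖Q) = Σ p·ln(p/q).
  0.40·ln(0.40/0.01) = 1.47555
  0.36·ln(0.36/0.08) = 0.54147
  0.12·ln(0.12/0.78) = -0.22462
  0.03·ln(0.03/0.08) = -0.02942
  0.09·ln(0.09/0.05) = 0.05290
D(P‖Q) = 1.8159 nats.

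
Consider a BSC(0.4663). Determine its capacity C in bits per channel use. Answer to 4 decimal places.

0.0033 bits

Binary symmetric channel: C = 1 − h₂(ε) where h₂ is the binary entropy function.
h₂(0.4663) = −0.4663·log₂0.4663 − 0.5337·log₂0.5337 = 0.9967.
C = 1 − 0.9967 = 0.0033 bits per channel use.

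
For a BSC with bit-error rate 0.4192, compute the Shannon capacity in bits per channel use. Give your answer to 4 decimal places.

Binary symmetric channel: C = 1 − h₂(ε) where h₂ is the binary entropy function.
h₂(0.4192) = −0.4192·log₂0.4192 − 0.5808·log₂0.5808 = 0.9811.
C = 1 − 0.9811 = 0.0189 bits per channel use.

0.0189 bits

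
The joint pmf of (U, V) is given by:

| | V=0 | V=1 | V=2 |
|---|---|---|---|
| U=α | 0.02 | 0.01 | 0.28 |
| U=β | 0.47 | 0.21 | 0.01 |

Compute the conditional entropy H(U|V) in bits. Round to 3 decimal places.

Marginals: p(U) = (0.3100, 0.6900), p(V) = (0.4900, 0.2200, 0.2900).
H(U|V) = Σ p(V) · H(U|V=·).
  V=0: p=0.4900, H(U|V=0) = 0.2460
  V=1: p=0.2200, H(U|V=1) = 0.2668
  V=2: p=0.2900, H(U|V=2) = 0.2164
Weighted sum = 0.242 bits.

0.242 bits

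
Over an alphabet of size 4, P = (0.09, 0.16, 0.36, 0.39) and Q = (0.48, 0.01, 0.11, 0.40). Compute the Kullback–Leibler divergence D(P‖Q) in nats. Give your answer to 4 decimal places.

0.7099 nats

D(P‖Q) = Σ p·ln(p/q).
  0.09·ln(0.09/0.48) = -0.15066
  0.16·ln(0.16/0.01) = 0.44361
  0.36·ln(0.36/0.11) = 0.42682
  0.39·ln(0.39/0.40) = -0.00987
D(P‖Q) = 0.7099 nats.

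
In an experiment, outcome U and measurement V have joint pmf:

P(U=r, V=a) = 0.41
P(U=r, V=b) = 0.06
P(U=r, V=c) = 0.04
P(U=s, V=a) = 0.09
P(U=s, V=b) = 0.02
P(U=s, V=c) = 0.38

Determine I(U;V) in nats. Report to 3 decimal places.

0.280 nats

Marginals: p(U) = (0.5100, 0.4900), p(V) = (0.5000, 0.0800, 0.4200).
I(U;V) = Σ p(x,y)·ln[p(x,y)/(p(x)p(y))].
  (r,a): 0.41·ln(1.6078) = 0.1947
  (r,b): 0.06·ln(1.4706) = 0.0231
  (r,c): 0.04·ln(0.1867) = -0.0671
  (s,a): 0.09·ln(0.3673) = -0.0901
  (s,b): 0.02·ln(0.5102) = -0.0135
  (s,c): 0.38·ln(1.8465) = 0.2330
Sum = 0.280 nats.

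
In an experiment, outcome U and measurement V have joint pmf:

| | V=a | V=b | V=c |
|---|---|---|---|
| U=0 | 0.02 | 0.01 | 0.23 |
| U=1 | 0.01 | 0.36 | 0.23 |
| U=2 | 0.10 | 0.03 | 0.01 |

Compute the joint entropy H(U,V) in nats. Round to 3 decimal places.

H(U,V) = −Σ p(x,y)·ln p(x,y) over all 9 cells.
  cell (0,a): −0.02·ln0.02 = 0.0782
  cell (0,b): −0.01·ln0.01 = 0.0461
  cell (0,c): −0.23·ln0.23 = 0.3380
  cell (1,a): −0.01·ln0.01 = 0.0461
  cell (1,b): −0.36·ln0.36 = 0.3678
  cell (1,c): −0.23·ln0.23 = 0.3380
  cell (2,a): −0.10·ln0.10 = 0.2303
  cell (2,b): −0.03·ln0.03 = 0.1052
  cell (2,c): −0.01·ln0.01 = 0.0461
Sum = 1.596 nats.

1.596 nats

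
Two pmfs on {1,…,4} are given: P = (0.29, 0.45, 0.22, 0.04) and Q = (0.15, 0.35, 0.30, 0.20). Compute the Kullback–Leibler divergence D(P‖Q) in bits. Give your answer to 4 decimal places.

D(P‖Q) = Σ p·log₂(p/q).
  0.29·log₂(0.29/0.15) = 0.27582
  0.45·log₂(0.45/0.35) = 0.16316
  0.22·log₂(0.22/0.30) = -0.09844
  0.04·log₂(0.04/0.20) = -0.09288
D(P‖Q) = 0.2477 bits.

0.2477 bits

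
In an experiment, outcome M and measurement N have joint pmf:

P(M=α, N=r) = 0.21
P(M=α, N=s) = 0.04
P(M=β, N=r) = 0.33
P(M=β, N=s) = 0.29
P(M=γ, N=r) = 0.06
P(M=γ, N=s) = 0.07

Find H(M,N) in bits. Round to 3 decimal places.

2.216 bits

H(M,N) = −Σ p(x,y)·log₂ p(x,y) over all 6 cells.
  cell (α,r): −0.21·log₂0.21 = 0.4728
  cell (α,s): −0.04·log₂0.04 = 0.1858
  cell (β,r): −0.33·log₂0.33 = 0.5278
  cell (β,s): −0.29·log₂0.29 = 0.5179
  cell (γ,r): −0.06·log₂0.06 = 0.2435
  cell (γ,s): −0.07·log₂0.07 = 0.2686
Sum = 2.216 bits.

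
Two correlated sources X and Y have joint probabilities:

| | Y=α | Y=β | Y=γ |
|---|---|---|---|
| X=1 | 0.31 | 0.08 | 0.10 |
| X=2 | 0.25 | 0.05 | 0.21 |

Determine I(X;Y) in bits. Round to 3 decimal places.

Marginals: p(X) = (0.4900, 0.5100), p(Y) = (0.5600, 0.1300, 0.3100).
I(X;Y) = H(X) + H(Y) − H(X,Y).
H(X) = 0.9997, H(Y) = 1.3749, H(X,Y) = 2.3364.
I(X;Y) = 0.9997 + 1.3749 − 2.3364 = 0.038 bits.

0.038 bits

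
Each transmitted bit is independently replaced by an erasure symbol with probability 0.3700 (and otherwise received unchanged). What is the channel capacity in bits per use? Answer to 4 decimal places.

0.6300 bits

Binary erasure channel: capacity C = 1 − ε.
C = 1 − 0.3700 = 0.6300 bits per channel use.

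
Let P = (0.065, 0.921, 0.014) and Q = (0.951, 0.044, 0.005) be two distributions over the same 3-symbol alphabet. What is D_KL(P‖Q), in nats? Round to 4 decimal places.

2.6410 nats

D(P‖Q) = Σ p·ln(p/q).
  0.065·ln(0.065/0.951) = -0.17440
  0.921·ln(0.921/0.044) = 2.80101
  0.014·ln(0.014/0.005) = 0.01441
D(P‖Q) = 2.6410 nats.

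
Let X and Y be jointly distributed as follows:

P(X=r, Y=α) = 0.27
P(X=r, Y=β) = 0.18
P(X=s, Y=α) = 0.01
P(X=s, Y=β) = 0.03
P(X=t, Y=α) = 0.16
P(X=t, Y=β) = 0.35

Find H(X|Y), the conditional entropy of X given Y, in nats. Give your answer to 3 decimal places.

0.788 nats

Marginals: p(X) = (0.4500, 0.0400, 0.5100), p(Y) = (0.4400, 0.5600).
H(X|Y) = Σ p(Y) · H(X|Y=·).
  Y=α: p=0.4400, H(X|Y=α) = 0.7535
  Y=β: p=0.5600, H(X|Y=β) = 0.8154
Weighted sum = 0.788 nats.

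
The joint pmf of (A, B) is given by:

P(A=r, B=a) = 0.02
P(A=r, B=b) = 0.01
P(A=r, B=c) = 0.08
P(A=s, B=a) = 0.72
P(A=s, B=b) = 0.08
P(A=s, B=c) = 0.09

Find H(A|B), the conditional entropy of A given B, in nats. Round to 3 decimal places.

Marginals: p(A) = (0.1100, 0.8900), p(B) = (0.7400, 0.0900, 0.1700).
H(A|B) = Σ p(B) · H(A|B=·).
  B=a: p=0.7400, H(A|B=a) = 0.1243
  B=b: p=0.0900, H(A|B=b) = 0.3488
  B=c: p=0.1700, H(A|B=c) = 0.6914
Weighted sum = 0.241 nats.

0.241 nats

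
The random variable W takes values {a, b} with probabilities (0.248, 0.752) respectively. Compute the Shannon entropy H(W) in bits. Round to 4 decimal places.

0.8081 bits

H(W) = −Σ p·log₂ p.
  −(0.248)·log₂(0.248) = 0.49887
  −(0.752)·log₂(0.752) = 0.30922
Sum: 0.49887 + 0.30922 = 0.8081 bits.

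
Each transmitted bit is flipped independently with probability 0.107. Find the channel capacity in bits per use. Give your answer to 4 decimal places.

0.5092 bits

Binary symmetric channel: C = 1 − h₂(ε) where h₂ is the binary entropy function.
h₂(0.107) = −0.107·log₂0.107 − 0.893·log₂0.893 = 0.4908.
C = 1 − 0.4908 = 0.5092 bits per channel use.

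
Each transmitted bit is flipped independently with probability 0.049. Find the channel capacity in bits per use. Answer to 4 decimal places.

Binary symmetric channel: C = 1 − h₂(ε) where h₂ is the binary entropy function.
h₂(0.049) = −0.049·log₂0.049 − 0.951·log₂0.951 = 0.2821.
C = 1 − 0.2821 = 0.7179 bits per channel use.

0.7179 bits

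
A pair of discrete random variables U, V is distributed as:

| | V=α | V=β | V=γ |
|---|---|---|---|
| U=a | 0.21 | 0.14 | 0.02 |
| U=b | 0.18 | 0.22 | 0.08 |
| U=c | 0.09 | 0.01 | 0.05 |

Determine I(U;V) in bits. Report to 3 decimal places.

Marginals: p(U) = (0.3700, 0.4800, 0.1500), p(V) = (0.4800, 0.3700, 0.1500).
I(U;V) = H(U) + H(V) − H(U,V).
H(U) = 1.4495, H(V) = 1.4495, H(U,V) = 2.7954.
I(U;V) = 1.4495 + 1.4495 − 2.7954 = 0.104 bits.

0.104 bits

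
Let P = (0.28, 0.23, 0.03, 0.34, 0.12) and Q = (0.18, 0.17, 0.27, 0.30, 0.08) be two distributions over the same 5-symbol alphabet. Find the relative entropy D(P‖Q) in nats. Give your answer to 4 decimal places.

D(P‖Q) = Σ p·ln(p/q).
  0.28·ln(0.28/0.18) = 0.12371
  0.23·ln(0.23/0.17) = 0.06952
  0.03·ln(0.03/0.27) = -0.06592
  0.34·ln(0.34/0.30) = 0.04256
  0.12·ln(0.12/0.08) = 0.04866
D(P‖Q) = 0.2185 nats.

0.2185 nats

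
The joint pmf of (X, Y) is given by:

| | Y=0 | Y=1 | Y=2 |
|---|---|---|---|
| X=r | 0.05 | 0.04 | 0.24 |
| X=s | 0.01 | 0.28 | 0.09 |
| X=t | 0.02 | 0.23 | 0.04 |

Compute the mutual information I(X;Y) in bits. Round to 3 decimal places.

0.297 bits

Marginals: p(X) = (0.3300, 0.3800, 0.2900), p(Y) = (0.0800, 0.5500, 0.3700).
I(X;Y) = Σ p(x,y)·log₂[p(x,y)/(p(x)p(y))].
  (r,0): 0.05·log₂(1.8939) = 0.0461
  (r,1): 0.04·log₂(0.2204) = -0.0873
  (r,2): 0.24·log₂(1.9656) = 0.2340
  (s,0): 0.01·log₂(0.3289) = -0.0160
  (s,1): 0.28·log₂(1.3397) = 0.1181
  (s,2): 0.09·log₂(0.6401) = -0.0579
  (t,0): 0.02·log₂(0.8621) = -0.0043
  (t,1): 0.23·log₂(1.4420) = 0.1215
  (t,2): 0.04·log₂(0.3728) = -0.0569
Sum = 0.297 bits.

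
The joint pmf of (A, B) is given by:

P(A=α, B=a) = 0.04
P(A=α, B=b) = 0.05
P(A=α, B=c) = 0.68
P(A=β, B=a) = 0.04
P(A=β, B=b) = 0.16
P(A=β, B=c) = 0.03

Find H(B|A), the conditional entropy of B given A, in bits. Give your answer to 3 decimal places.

Marginals: p(A) = (0.7700, 0.2300), p(B) = (0.0800, 0.2100, 0.7100).
H(B|A) = Σ p(A) · H(B|A=·).
  A=α: p=0.7700, H(B|A=α) = 0.6362
  A=β: p=0.2300, H(B|A=β) = 1.1864
Weighted sum = 0.763 bits.

0.763 bits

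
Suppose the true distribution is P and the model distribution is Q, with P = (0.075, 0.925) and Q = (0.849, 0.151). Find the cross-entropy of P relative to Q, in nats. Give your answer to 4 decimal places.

1.7610 nats

H(P,Q) = −Σ p·ln q.
  −0.075·ln(0.849) = 0.01228
  −0.925·ln(0.151) = 1.74869
H(P,Q) = 1.7610 nats.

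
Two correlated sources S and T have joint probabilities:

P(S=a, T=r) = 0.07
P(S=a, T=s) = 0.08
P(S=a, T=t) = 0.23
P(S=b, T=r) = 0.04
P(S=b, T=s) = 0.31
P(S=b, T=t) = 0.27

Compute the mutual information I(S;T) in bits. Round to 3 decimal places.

0.071 bits

Marginals: p(S) = (0.3800, 0.6200), p(T) = (0.1100, 0.3900, 0.5000).
I(S;T) = Σ p(x,y)·log₂[p(x,y)/(p(x)p(y))].
  (a,r): 0.07·log₂(1.6746) = 0.0521
  (a,s): 0.08·log₂(0.5398) = -0.0712
  (a,t): 0.23·log₂(1.2105) = 0.0634
  (b,r): 0.04·log₂(0.5865) = -0.0308
  (b,s): 0.31·log₂(1.2821) = 0.1111
  (b,t): 0.27·log₂(0.8710) = -0.0538
Sum = 0.071 bits.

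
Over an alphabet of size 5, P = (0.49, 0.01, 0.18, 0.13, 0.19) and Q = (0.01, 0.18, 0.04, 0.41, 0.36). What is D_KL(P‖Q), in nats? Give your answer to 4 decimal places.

1.8781 nats

D(P‖Q) = Σ p·ln(p/q).
  0.49·ln(0.49/0.01) = 1.90699
  0.01·ln(0.01/0.18) = -0.02890
  0.18·ln(0.18/0.04) = 0.27073
  0.13·ln(0.13/0.41) = -0.14932
  0.19·ln(0.19/0.36) = -0.12143
D(P‖Q) = 1.8781 nats.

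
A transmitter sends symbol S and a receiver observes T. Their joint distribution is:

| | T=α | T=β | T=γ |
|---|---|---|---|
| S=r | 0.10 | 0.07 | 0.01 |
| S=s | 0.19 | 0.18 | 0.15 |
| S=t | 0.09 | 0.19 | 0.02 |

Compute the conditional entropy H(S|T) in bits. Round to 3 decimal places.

Marginals: p(S) = (0.1800, 0.5200, 0.3000), p(T) = (0.3800, 0.4400, 0.1800).
H(S|T) = Σ p(T) · H(S|T=·).
  T=α: p=0.3800, H(S|T=α) = 1.4990
  T=β: p=0.4400, H(S|T=β) = 1.4726
  T=γ: p=0.1800, H(S|T=γ) = 0.8031
Weighted sum = 1.362 bits.

1.362 bits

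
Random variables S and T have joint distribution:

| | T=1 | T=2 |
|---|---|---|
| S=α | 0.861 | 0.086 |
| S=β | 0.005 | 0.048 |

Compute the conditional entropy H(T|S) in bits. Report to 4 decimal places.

0.4398 bits

Marginals: p(S) = (0.9470, 0.0530), p(T) = (0.8660, 0.1340).
H(T|S) = Σ p(S) · H(T|S=·).
  S=α: p=0.9470, H(T|S=α) = 0.4392
  S=β: p=0.0530, H(T|S=β) = 0.4508
Weighted sum = 0.4398 bits.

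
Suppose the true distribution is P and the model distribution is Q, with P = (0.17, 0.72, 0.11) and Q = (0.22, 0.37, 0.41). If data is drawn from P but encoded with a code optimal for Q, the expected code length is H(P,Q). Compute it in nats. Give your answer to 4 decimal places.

1.0713 nats

H(P,Q) = −Σ p·ln q.
  −0.17·ln(0.22) = 0.25740
  −0.72·ln(0.37) = 0.71586
  −0.11·ln(0.41) = 0.09808
H(P,Q) = 1.0713 nats.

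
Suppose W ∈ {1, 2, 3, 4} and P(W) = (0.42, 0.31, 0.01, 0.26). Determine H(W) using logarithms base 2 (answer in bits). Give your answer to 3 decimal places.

1.621 bits

H(W) = −Σ p·log₂ p.
  −(0.42)·log₂(0.42) = 0.5256
  −(0.31)·log₂(0.31) = 0.5238
  −(0.01)·log₂(0.01) = 0.0664
  −(0.26)·log₂(0.26) = 0.5053
Sum: 0.5256 + 0.5238 + 0.0664 + 0.5053 = 1.621 bits.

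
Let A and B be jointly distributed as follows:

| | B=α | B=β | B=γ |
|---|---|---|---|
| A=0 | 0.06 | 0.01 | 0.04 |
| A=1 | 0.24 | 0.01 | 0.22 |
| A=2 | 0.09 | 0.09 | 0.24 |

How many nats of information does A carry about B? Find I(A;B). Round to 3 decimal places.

0.077 nats

Marginals: p(A) = (0.1100, 0.4700, 0.4200), p(B) = (0.3900, 0.1100, 0.5000).
I(A;B) = Σ p(x,y)·ln[p(x,y)/(p(x)p(y))].
  (0,α): 0.06·ln(1.3986) = 0.0201
  (0,β): 0.01·ln(0.8264) = -0.0019
  (0,γ): 0.04·ln(0.7273) = -0.0127
  (1,α): 0.24·ln(1.3093) = 0.0647
  (1,β): 0.01·ln(0.1934) = -0.0164
  (1,γ): 0.22·ln(0.9362) = -0.0145
  (2,α): 0.09·ln(0.5495) = -0.0539
  (2,β): 0.09·ln(1.9481) = 0.0600
  (2,γ): 0.24·ln(1.1429) = 0.0320
Sum = 0.077 nats.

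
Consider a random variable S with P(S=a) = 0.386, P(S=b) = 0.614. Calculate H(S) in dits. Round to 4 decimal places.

H(S) = −Σ p·log₁₀ p.
  −(0.386)·log₁₀(0.386) = 0.15958
  −(0.614)·log₁₀(0.614) = 0.13006
Sum: 0.15958 + 0.13006 = 0.2896 dits.

0.2896 dits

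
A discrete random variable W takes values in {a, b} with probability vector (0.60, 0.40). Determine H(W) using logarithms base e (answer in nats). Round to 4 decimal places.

0.6730 nats

H(W) = −Σ p·ln p.
  −(0.60)·ln(0.60) = 0.30650
  −(0.40)·ln(0.40) = 0.36652
Sum: 0.30650 + 0.36652 = 0.6730 nats.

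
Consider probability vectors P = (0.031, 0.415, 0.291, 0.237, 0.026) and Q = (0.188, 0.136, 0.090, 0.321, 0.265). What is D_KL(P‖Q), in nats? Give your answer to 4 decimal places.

0.6163 nats

D(P‖Q) = Σ p·ln(p/q).
  0.031·ln(0.031/0.188) = -0.05588
  0.415·ln(0.415/0.136) = 0.46298
  0.291·ln(0.291/0.090) = 0.34149
  0.237·ln(0.237/0.321) = -0.07190
  0.026·ln(0.026/0.265) = -0.06036
D(P‖Q) = 0.6163 nats.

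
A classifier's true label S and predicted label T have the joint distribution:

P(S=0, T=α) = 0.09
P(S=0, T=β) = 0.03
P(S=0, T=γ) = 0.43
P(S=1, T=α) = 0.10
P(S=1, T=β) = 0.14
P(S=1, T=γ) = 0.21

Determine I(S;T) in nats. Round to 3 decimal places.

0.072 nats

Marginals: p(S) = (0.5500, 0.4500), p(T) = (0.1900, 0.1700, 0.6400).
I(S;T) = H(S) + H(T) − H(S,T).
H(S) = 0.6881, H(T) = 0.9024, H(S,T) = 1.5181.
I(S;T) = 0.6881 + 0.9024 − 1.5181 = 0.072 nats.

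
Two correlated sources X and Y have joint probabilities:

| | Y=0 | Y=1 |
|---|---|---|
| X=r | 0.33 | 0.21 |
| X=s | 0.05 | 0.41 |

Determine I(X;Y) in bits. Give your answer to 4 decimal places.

0.2093 bits

Marginals: p(X) = (0.5400, 0.4600), p(Y) = (0.3800, 0.6200).
I(X;Y) = Σ p(x,y)·log₂[p(x,y)/(p(x)p(y))].
  (r,0): 0.33·log₂(1.6082) = 0.22619
  (r,1): 0.21·log₂(0.6272) = -0.14131
  (s,0): 0.05·log₂(0.2860) = -0.09029
  (s,1): 0.41·log₂(1.4376) = 0.21470
Sum = 0.2093 bits.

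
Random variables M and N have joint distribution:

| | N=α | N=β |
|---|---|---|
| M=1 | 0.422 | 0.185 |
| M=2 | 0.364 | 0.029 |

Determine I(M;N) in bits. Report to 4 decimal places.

0.0613 bits

Marginals: p(M) = (0.6070, 0.3930), p(N) = (0.7860, 0.2140).
I(M;N) = H(M) + H(N) − H(M,N).
H(M) = 0.9667, H(N) = 0.7491, H(M,N) = 1.6545.
I(M;N) = 0.9667 + 0.7491 − 1.6545 = 0.0613 bits.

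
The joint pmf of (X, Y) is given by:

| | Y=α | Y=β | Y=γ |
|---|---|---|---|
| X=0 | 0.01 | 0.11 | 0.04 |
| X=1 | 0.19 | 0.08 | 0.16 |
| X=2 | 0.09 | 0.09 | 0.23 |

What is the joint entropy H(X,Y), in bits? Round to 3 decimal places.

H(X,Y) = −Σ p(x,y)·log₂ p(x,y) over all 9 cells.
  cell (0,α): −0.01·log₂0.01 = 0.0664
  cell (0,β): −0.11·log₂0.11 = 0.3503
  cell (0,γ): −0.04·log₂0.04 = 0.1858
  cell (1,α): −0.19·log₂0.19 = 0.4552
  cell (1,β): −0.08·log₂0.08 = 0.2915
  cell (1,γ): −0.16·log₂0.16 = 0.4230
  cell (2,α): −0.09·log₂0.09 = 0.3127
  cell (2,β): −0.09·log₂0.09 = 0.3127
  cell (2,γ): −0.23·log₂0.23 = 0.4877
Sum = 2.885 bits.

2.885 bits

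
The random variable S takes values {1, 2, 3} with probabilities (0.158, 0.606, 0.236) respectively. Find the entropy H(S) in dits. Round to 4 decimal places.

0.4064 dits

H(S) = −Σ p·log₁₀ p.
  −(0.158)·log₁₀(0.158) = 0.12661
  −(0.606)·log₁₀(0.606) = 0.13182
  −(0.236)·log₁₀(0.236) = 0.14799
Sum: 0.12661 + 0.13182 + 0.14799 = 0.4064 dits.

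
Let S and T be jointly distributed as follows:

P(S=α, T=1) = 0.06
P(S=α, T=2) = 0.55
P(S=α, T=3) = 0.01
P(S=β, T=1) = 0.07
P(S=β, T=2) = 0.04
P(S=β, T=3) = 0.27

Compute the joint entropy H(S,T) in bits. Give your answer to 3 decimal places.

1.749 bits

H(S,T) = −Σ p(x,y)·log₂ p(x,y) over all 6 cells.
  cell (α,1): −0.06·log₂0.06 = 0.2435
  cell (α,2): −0.55·log₂0.55 = 0.4744
  cell (α,3): −0.01·log₂0.01 = 0.0664
  cell (β,1): −0.07·log₂0.07 = 0.2686
  cell (β,2): −0.04·log₂0.04 = 0.1858
  cell (β,3): −0.27·log₂0.27 = 0.5100
Sum = 1.749 bits.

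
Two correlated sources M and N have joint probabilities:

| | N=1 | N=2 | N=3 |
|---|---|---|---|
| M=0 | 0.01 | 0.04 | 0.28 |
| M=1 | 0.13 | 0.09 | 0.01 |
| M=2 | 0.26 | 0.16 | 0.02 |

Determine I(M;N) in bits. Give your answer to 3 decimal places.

Marginals: p(M) = (0.3300, 0.2300, 0.4400), p(N) = (0.4000, 0.2900, 0.3100).
I(M;N) = Σ p(x,y)·log₂[p(x,y)/(p(x)p(y))].
  (0,1): 0.01·log₂(0.0758) = -0.0372
  (0,2): 0.04·log₂(0.4180) = -0.0503
  (0,3): 0.28·log₂(2.7370) = 0.4067
  (1,1): 0.13·log₂(1.4130) = 0.0648
  (1,2): 0.09·log₂(1.3493) = 0.0389
  (1,3): 0.01·log₂(0.1403) = -0.0283
  (2,1): 0.26·log₂(1.4773) = 0.1464
  (2,2): 0.16·log₂(1.2539) = 0.0522
  (2,3): 0.02·log₂(0.1466) = -0.0554
Sum = 0.538 bits.

0.538 bits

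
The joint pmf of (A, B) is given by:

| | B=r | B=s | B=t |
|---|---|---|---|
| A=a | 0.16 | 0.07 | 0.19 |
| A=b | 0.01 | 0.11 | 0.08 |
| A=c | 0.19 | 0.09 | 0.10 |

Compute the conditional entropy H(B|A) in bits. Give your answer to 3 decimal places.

Marginals: p(A) = (0.4200, 0.2000, 0.3800), p(B) = (0.3600, 0.2700, 0.3700).
H(B|A) = Σ p(A) · H(B|A=·).
  A=a: p=0.4200, H(B|A=a) = 1.4789
  A=b: p=0.2000, H(B|A=b) = 1.2192
  A=c: p=0.3800, H(B|A=c) = 1.4990
Weighted sum = 1.435 bits.

1.435 bits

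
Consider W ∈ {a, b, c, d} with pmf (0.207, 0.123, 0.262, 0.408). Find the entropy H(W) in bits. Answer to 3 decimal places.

H(W) = −Σ p·log₂ p.
  −(0.207)·log₂(0.207) = 0.4704
  −(0.123)·log₂(0.123) = 0.3719
  −(0.262)·log₂(0.262) = 0.5063
  −(0.408)·log₂(0.408) = 0.5277
Sum: 0.4704 + 0.3719 + 0.5063 + 0.5277 = 1.876 bits.

1.876 bits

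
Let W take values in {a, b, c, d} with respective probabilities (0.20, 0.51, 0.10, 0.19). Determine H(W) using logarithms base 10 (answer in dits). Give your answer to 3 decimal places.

H(W) = −Σ p·log₁₀ p.
  −(0.20)·log₁₀(0.20) = 0.1398
  −(0.51)·log₁₀(0.51) = 0.1491
  −(0.10)·log₁₀(0.10) = 0.1000
  −(0.19)·log₁₀(0.19) = 0.1370
Sum: 0.1398 + 0.1491 + 0.1000 + 0.1370 = 0.526 dits.

0.526 dits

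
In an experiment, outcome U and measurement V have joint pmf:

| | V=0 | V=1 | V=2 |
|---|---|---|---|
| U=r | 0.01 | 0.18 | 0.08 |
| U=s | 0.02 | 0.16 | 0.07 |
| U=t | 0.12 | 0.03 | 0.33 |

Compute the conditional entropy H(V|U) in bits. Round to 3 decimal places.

1.136 bits

Marginals: p(U) = (0.2700, 0.2500, 0.4800), p(V) = (0.1500, 0.3700, 0.4800).
H(V|U) = Σ p(U) · H(V|U=·).
  U=r: p=0.2700, H(V|U=r) = 1.0860
  U=s: p=0.2500, H(V|U=s) = 1.2178
  U=t: p=0.4800, H(V|U=t) = 1.1216
Weighted sum = 1.136 bits.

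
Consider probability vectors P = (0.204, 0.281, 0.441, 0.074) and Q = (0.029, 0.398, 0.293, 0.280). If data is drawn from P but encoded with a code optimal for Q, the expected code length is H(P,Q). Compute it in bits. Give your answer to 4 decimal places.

H(P,Q) = −Σ p·log₂ q.
  −0.204·log₂(0.029) = 1.04199
  −0.281·log₂(0.398) = 0.37349
  −0.441·log₂(0.293) = 0.78102
  −0.074·log₂(0.280) = 0.13590
H(P,Q) = 2.3324 bits.

2.3324 bits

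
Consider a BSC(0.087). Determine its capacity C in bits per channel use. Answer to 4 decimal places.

0.5736 bits

Binary symmetric channel: C = 1 − h₂(ε) where h₂ is the binary entropy function.
h₂(0.087) = −0.087·log₂0.087 − 0.913·log₂0.913 = 0.4264.
C = 1 − 0.4264 = 0.5736 bits per channel use.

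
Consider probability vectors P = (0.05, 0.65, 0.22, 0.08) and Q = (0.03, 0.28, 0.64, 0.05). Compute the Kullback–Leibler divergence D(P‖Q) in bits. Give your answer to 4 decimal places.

D(P‖Q) = Σ p·log₂(p/q).
  0.05·log₂(0.05/0.03) = 0.03685
  0.65·log₂(0.65/0.28) = 0.78976
  0.22·log₂(0.22/0.64) = -0.33893
  0.08·log₂(0.08/0.05) = 0.05425
D(P‖Q) = 0.5419 bits.

0.5419 bits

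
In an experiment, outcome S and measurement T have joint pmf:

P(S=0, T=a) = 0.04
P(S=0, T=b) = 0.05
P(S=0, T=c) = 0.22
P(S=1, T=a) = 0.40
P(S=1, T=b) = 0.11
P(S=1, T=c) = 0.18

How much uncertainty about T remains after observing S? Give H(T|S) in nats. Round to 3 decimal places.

0.911 nats

Chain rule: H(T|S) = H(S,T) − H(S).
Marginals: p(S) = (0.3100, 0.6900), p(T) = (0.4400, 0.1600, 0.4000).
H(S,T) = 1.5296 nats; H(S) = 0.6191 nats.
H(T|S) = 1.5296 − 0.6191 = 0.911 nats.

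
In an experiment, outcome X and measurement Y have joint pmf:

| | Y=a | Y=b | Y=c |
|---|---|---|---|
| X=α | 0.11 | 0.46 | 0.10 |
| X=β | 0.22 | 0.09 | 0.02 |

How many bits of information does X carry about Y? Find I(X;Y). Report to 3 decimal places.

0.180 bits

Marginals: p(X) = (0.6700, 0.3300), p(Y) = (0.3300, 0.5500, 0.1200).
I(X;Y) = Σ p(x,y)·log₂[p(x,y)/(p(x)p(y))].
  (α,a): 0.11·log₂(0.4975) = -0.1108
  (α,b): 0.46·log₂(1.2483) = 0.1472
  (α,c): 0.10·log₂(1.2438) = 0.0315
  (β,a): 0.22·log₂(2.0202) = 0.2232
  (β,b): 0.09·log₂(0.4959) = -0.0911
  (β,c): 0.02·log₂(0.5051) = -0.0197
Sum = 0.180 bits.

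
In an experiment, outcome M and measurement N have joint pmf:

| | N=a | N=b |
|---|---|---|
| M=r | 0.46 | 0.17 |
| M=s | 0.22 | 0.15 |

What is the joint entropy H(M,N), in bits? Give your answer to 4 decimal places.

H(M,N) = −Σ p(x,y)·log₂ p(x,y) over all 4 cells.
  cell (r,a): −0.46·log₂0.46 = 0.51534
  cell (r,b): −0.17·log₂0.17 = 0.43459
  cell (s,a): −0.22·log₂0.22 = 0.48057
  cell (s,b): −0.15·log₂0.15 = 0.41054
Sum = 1.8410 bits.

1.8410 bits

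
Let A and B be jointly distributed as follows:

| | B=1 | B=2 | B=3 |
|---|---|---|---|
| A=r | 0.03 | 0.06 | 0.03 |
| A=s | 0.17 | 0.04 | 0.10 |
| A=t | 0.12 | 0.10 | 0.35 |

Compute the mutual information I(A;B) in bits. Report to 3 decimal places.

0.123 bits

Marginals: p(A) = (0.1200, 0.3100, 0.5700), p(B) = (0.3200, 0.2000, 0.4800).
I(A;B) = H(A) + H(B) − H(A,B).
H(A) = 1.3531, H(B) = 1.4987, H(A,B) = 2.7290.
I(A;B) = 1.3531 + 1.4987 − 2.7290 = 0.123 bits.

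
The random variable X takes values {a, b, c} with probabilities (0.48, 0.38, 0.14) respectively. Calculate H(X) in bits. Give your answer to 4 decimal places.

1.4358 bits

H(X) = −Σ p·log₂ p.
  −(0.48)·log₂(0.48) = 0.50827
  −(0.38)·log₂(0.38) = 0.53045
  −(0.14)·log₂(0.14) = 0.39711
Sum: 0.50827 + 0.53045 + 0.39711 = 1.4358 bits.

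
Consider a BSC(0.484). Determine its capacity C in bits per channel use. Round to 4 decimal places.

Binary symmetric channel: C = 1 − h₂(ε) where h₂ is the binary entropy function.
h₂(0.484) = −0.484·log₂0.484 − 0.516·log₂0.516 = 0.9993.
C = 1 − 0.9993 = 0.0007 bits per channel use.

0.0007 bits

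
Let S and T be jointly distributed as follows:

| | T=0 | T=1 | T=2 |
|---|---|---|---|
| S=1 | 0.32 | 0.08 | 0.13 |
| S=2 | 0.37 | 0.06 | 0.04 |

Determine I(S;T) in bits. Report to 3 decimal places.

Marginals: p(S) = (0.5300, 0.4700), p(T) = (0.6900, 0.1400, 0.1700).
I(S;T) = H(S) + H(T) − H(S,T).
H(S) = 0.9974, H(T) = 1.2011, H(S,T) = 2.1602.
I(S;T) = 0.9974 + 1.2011 − 2.1602 = 0.038 bits.

0.038 bits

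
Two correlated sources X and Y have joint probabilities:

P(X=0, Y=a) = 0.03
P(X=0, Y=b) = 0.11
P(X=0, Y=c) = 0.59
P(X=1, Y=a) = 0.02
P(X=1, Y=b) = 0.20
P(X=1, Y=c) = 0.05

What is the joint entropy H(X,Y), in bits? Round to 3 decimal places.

H(X,Y) = −Σ p(x,y)·log₂ p(x,y) over all 6 cells.
  cell (0,a): −0.03·log₂0.03 = 0.1518
  cell (0,b): −0.11·log₂0.11 = 0.3503
  cell (0,c): −0.59·log₂0.59 = 0.4491
  cell (1,a): −0.02·log₂0.02 = 0.1129
  cell (1,b): −0.20·log₂0.20 = 0.4644
  cell (1,c): −0.05·log₂0.05 = 0.2161
Sum = 1.745 bits.

1.745 bits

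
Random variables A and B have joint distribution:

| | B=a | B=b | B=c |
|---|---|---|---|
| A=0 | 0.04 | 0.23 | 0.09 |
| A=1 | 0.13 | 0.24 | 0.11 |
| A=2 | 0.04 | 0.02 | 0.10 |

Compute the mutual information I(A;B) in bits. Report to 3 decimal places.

0.116 bits

Marginals: p(A) = (0.3600, 0.4800, 0.1600), p(B) = (0.2100, 0.4900, 0.3000).
I(A;B) = H(A) + H(B) − H(A,B).
H(A) = 1.4619, H(B) = 1.4982, H(A,B) = 2.8440.
I(A;B) = 1.4619 + 1.4982 − 2.8440 = 0.116 bits.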